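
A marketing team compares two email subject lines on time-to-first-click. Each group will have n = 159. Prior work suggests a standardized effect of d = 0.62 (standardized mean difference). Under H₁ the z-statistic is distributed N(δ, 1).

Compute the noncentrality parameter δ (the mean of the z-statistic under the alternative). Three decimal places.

δ ≈ 5.528

δ = d·√(n/2) = 0.62 × √(159/2) = 5.5281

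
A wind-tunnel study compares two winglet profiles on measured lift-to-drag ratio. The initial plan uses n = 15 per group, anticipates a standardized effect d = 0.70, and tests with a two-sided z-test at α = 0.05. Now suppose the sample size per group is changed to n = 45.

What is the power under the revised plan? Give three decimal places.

Power ≈ 0.913

With n = 45 per group: δ = d·√(n/2) = 0.70 × √(45/2) = 3.3204. Critical value z_{0.025} = 1.960.
Revised power = Φ(δ − 1.960) + Φ(−δ − 1.960) = Φ(1.360) + Φ(-5.280) = 0.9132 + 0.0000 = 0.9132.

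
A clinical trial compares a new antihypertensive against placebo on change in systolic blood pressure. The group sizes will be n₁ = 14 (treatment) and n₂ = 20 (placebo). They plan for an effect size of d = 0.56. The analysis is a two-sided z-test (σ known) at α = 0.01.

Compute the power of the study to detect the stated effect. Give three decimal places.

Power ≈ 0.166

Noncentrality parameter: δ = d / √(1/n₁ + 1/n₂) = 0.56 / √(1/14 + 1/20) = 1.6070
Two-sided α = 0.01 → critical value z_{0.005} = 2.576.
Power = Φ(δ − 2.576) + Φ(−δ − 2.576) = Φ(-0.969) + Φ(-4.183) = 0.1663 + 0.0000 = 0.1663.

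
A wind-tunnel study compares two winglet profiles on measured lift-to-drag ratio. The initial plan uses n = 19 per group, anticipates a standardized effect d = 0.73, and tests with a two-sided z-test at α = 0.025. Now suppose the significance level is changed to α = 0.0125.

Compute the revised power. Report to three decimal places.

Power ≈ 0.402

δ = d·√(n/2) = 0.73 × √(19/2) = 2.2500 (unchanged). New critical value: z_{0.0063} = 2.498.
Revised power = Φ(δ − 2.498) + Φ(−δ − 2.498) = Φ(-0.248) + Φ(-4.748) = 0.4022 + 0.0000 = 0.4022.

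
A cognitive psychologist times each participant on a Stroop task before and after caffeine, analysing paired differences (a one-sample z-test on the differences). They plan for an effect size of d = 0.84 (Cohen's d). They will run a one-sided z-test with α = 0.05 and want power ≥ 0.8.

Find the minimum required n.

For power 0.8 need Φ(δ − z_{0.05}) = 0.8, so δ = z_{0.05} + z_{0.20} = 1.645 + 0.842 = 2.486.
δ = d·√n ⇒ n = (δ/d)² = (2.486 / 0.84)² = 8.76.
Round up to the next whole unit.

n = 9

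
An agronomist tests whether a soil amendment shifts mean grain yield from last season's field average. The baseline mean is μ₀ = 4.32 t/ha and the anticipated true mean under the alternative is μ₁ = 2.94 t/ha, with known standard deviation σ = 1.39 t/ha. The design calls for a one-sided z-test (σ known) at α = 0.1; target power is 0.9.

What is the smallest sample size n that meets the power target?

n = 7

Standardized effect: d = |μ₁ − μ₀| / σ = |2.94 − 4.32| / 1.39 = 0.9928
For power 0.9 need Φ(δ − z_{0.1}) = 0.9, so δ = z_{0.1} + z_{0.10} = 1.282 + 1.282 = 2.563.
δ = d·√n ⇒ n = (δ/d)² = (2.563 / 0.9928)² = 6.67.
Rounding up, n = 7.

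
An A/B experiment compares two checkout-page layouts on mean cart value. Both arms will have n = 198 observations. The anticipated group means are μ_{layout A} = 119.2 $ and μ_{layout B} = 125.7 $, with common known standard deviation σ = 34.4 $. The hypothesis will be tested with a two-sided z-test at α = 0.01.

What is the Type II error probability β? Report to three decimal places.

Standardized effect: d = |μ_{layout A} − μ_{layout B}| / σ = |119.2 − 125.7| / 34.4 = 0.1890
Noncentrality parameter: δ = d·√(n/2) = 0.1890 × √(198/2) = 1.8801
Two-sided α = 0.01 → critical value z_{0.005} = 2.576.
Power = Φ(δ − 2.576) + Φ(−δ − 2.576) = Φ(-0.696) + Φ(-4.456) = 0.2433 + 0.0000 = 0.2433.
Type II error: β = 1 − power = 1 − 0.2433 = 0.7567.

β ≈ 0.757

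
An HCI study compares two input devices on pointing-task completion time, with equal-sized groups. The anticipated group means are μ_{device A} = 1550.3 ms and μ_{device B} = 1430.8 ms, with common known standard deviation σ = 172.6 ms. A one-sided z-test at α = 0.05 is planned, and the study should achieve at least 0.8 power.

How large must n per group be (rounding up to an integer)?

n = 26 per group

Standardized effect: d = |μ_{device A} − μ_{device B}| / σ = |1550.3 − 1430.8| / 172.6 = 0.6924
For power 0.8 need Φ(δ − z_{0.05}) = 0.8, so δ = z_{0.05} + z_{0.20} = 1.645 + 0.842 = 2.486.
δ = d·√(n/2) ⇒ n = 2(δ/d)² = 2 × (2.486 / 0.6924)² = 25.80.
Round up to the next whole unit.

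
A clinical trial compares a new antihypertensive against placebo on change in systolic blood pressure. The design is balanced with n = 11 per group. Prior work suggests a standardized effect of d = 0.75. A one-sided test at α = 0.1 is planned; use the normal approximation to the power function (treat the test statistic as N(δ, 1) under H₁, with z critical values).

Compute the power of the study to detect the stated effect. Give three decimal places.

Noncentrality parameter: δ = d·√(n/2) = 0.75 × √(11/2) = 1.7589
Critical value for a one-sided test at α = 0.1: z_α = 1.282.
Power = P(Z > 1.282 − δ) = Φ(0.477) = 0.6834.

Power ≈ 0.683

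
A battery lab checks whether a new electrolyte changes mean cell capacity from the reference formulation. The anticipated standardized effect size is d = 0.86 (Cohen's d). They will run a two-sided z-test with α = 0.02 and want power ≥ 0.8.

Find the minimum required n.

n = 14

Set Φ(δ − 2.326) = 0.8; then δ − 2.326 = Φ⁻¹(0.8) = 0.842, giving δ = 3.168.
(For δ > 0 the lower-tail rejection region contributes negligibly to power, so the one-term inversion is standard.)
δ = d·√n ⇒ n = (δ/d)² = (3.168 / 0.86)² = 13.57.
Round up to the next whole unit.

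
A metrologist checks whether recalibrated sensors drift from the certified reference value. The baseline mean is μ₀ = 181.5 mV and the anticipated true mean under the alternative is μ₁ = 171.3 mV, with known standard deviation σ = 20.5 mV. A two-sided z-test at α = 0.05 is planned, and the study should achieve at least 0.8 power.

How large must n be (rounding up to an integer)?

Standardized effect: d = |μ₁ − μ₀| / σ = |171.3 − 181.5| / 20.5 = 0.4976
For power 0.8 need Φ(δ − z_{0.025}) = 0.8, so δ = z_{0.025} + z_{0.20} = 1.960 + 0.842 = 2.802.
(Ignoring the negligible lower-tail rejection probability gives the usual closed-form inversion.)
δ = d·√n ⇒ n = (δ/d)² = (2.802 / 0.4976)² = 31.70.
Rounding up, n = 32.

n = 32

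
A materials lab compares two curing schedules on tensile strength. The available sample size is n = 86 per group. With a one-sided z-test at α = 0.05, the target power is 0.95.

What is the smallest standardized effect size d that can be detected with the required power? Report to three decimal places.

d ≈ 0.502

Need Φ(δ − 1.645) = 0.95, so δ = 1.645 + 1.645 = 3.290.
δ = d·√(n/2) ⇒ d = δ/√(n/2) = 3.290/√(86/2) = 0.5017.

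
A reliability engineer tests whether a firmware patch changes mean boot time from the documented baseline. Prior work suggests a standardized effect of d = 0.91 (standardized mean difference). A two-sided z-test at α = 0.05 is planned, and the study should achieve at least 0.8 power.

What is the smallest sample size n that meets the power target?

Set Φ(δ − 1.960) = 0.8; then δ − 1.960 = Φ⁻¹(0.8) = 0.842, giving δ = 2.802.
(Ignoring the negligible lower-tail rejection probability gives the usual closed-form inversion.)
δ = d·√n ⇒ n = (δ/d)² = (2.802 / 0.91)² = 9.48.
Round up to the next whole unit.

n = 10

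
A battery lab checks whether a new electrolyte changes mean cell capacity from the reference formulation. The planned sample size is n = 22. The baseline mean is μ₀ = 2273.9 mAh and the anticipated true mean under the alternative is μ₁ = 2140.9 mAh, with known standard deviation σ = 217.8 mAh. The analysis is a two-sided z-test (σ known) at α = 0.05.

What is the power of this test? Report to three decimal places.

Power ≈ 0.817

Standardized effect: d = |μ₁ − μ₀| / σ = |2140.9 − 2273.9| / 217.8 = 0.6107
Noncentrality parameter: δ = d·√n = 0.6107 × √22 = 2.8642
Two-sided α = 0.05 → critical value z_{0.025} = 1.960.
Power = Φ(δ − 1.960) + Φ(−δ − 1.960) = Φ(0.904) + Φ(-4.824) = 0.8171 + 0.0000 = 0.8171.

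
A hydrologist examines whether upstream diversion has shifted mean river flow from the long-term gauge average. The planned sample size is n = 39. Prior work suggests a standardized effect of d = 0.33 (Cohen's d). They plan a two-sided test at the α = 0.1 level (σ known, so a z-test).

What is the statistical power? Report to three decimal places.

Power ≈ 0.661

Noncentrality parameter: δ = d·√n = 0.33 × √39 = 2.0608
Two-sided α = 0.1 → critical value z_{0.05} = 1.645.
Power = Φ(δ − 1.645) + Φ(−δ − 1.645) = Φ(0.416) + Φ(-3.706) = 0.6613 + 0.0001 = 0.6614.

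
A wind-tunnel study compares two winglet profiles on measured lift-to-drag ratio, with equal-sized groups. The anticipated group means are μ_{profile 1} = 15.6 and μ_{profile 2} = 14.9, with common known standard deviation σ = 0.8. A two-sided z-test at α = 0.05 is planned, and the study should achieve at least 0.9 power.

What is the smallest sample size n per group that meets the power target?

Standardized effect: d = |μ_{profile 1} − μ_{profile 2}| / σ = |15.6 − 14.9| / 0.8 = 0.8750
Set Φ(δ − 1.960) = 0.9; then δ − 1.960 = Φ⁻¹(0.9) = 1.282, giving δ = 3.242.
(Ignoring the negligible lower-tail rejection probability gives the usual closed-form inversion.)
δ = d·√(n/2) ⇒ n = 2(δ/d)² = 2 × (3.242 / 0.8750)² = 27.45.
Rounding up, n = 28 per group.

n = 28 per group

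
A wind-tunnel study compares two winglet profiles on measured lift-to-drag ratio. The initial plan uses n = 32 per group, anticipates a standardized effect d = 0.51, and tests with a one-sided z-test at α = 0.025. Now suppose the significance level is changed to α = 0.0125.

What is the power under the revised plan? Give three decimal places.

Power ≈ 0.420

δ = d·√(n/2) = 0.51 × √(32/2) = 2.0400 (unchanged). New critical value: z_{0.0125} = 2.241.
Revised power = Φ(δ − 2.241) = Φ(-0.201) = 0.4202.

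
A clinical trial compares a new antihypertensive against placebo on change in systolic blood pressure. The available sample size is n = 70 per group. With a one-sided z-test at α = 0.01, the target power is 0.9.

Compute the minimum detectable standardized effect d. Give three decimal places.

Required noncentrality: δ = z_{0.01} + z_{0.10} = 2.326 + 1.282 = 3.608.
δ = d·√(n/2) ⇒ d = δ/√(n/2) = 3.608/√(70/2) = 0.6098.

d ≈ 0.610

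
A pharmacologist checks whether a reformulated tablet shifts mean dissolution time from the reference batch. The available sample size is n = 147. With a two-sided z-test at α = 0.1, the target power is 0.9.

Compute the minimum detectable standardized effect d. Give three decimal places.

d ≈ 0.241

Required noncentrality: δ = z_{0.05} + z_{0.10} = 1.645 + 1.282 = 2.926.
(The second rejection-region term Φ(−δ − z_{α/2}) is negligible and dropped.)
δ = d·√n ⇒ d = δ/√n = 2.926/√147 = 0.2414.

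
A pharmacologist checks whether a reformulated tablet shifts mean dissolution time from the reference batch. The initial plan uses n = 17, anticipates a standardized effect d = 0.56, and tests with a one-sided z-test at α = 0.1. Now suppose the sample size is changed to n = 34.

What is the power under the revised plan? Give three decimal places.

Power ≈ 0.976

With n = 34: δ = d·√n = 0.56 × √34 = 3.2653. Critical value z_{0.1} = 1.282.
Revised power = P(Z > 1.282 − δ) = Φ(1.984) = 0.9764.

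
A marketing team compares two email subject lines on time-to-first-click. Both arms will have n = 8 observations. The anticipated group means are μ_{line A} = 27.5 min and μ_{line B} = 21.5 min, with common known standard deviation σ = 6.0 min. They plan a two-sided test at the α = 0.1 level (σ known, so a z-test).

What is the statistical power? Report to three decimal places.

Power ≈ 0.639

Standardized effect: d = |μ_{line A} − μ_{line B}| / σ = |27.5 − 21.5| / 6.0 = 1.0000
Noncentrality parameter: δ = d·√(n/2) = 1.0000 × √(8/2) = 2.0000
Critical value for a two-sided test at α = 0.1: z_{α/2} = 1.645.
Power = Φ(δ − 1.645) + Φ(−δ − 1.645) = Φ(0.355) + Φ(-3.645) = 0.6388 + 0.0001 = 0.6389.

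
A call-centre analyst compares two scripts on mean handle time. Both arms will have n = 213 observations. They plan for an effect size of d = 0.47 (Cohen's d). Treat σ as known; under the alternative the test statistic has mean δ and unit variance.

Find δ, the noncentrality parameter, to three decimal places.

δ = d·√(n/2) = 0.47 × √(213/2) = 4.8503

δ ≈ 4.850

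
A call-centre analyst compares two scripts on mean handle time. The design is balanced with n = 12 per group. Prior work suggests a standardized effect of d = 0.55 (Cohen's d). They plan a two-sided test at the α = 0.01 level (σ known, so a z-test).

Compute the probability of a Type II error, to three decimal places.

Noncentrality parameter: λ = d·√(n/2) = 0.55 × √(12/2) = 1.3472
Critical value for a two-sided test at α = 0.01: z_{α/2} = 2.576.
Power = Φ(λ − 2.576) + Φ(−λ − 2.576) = Φ(-1.229) + Φ(-3.923) = 0.1096 + 0.0000 = 0.1097.
Type II error: β = 1 − power = 1 − 0.1097 = 0.8903.

β ≈ 0.890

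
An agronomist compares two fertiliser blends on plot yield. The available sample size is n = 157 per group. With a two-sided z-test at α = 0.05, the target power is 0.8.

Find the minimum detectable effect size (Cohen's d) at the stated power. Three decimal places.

Required noncentrality: δ = z_{0.025} + z_{0.20} = 1.960 + 0.842 = 2.802.
(The second rejection-region term Φ(−δ − z_{α/2}) is negligible and dropped.)
δ = d·√(n/2) ⇒ d = δ/√(n/2) = 2.802/√(157/2) = 0.3162.

d ≈ 0.316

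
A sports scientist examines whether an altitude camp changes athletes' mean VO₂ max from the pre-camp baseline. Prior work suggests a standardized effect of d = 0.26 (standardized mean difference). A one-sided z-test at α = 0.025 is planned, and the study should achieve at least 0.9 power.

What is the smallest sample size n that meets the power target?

Set Φ(δ − 1.960) = 0.9; then δ − 1.960 = Φ⁻¹(0.9) = 1.282, giving δ = 3.242.
δ = d·√n ⇒ n = (δ/d)² = (3.242 / 0.26)² = 155.44.
Round up to the next whole unit.

n = 156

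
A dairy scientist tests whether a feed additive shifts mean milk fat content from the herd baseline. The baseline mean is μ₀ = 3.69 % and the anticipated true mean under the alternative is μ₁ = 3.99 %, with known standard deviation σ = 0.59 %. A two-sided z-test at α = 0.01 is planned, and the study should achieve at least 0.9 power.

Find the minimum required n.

n = 58

Standardized effect: d = |μ₁ − μ₀| / σ = |3.99 − 3.69| / 0.59 = 0.5085
For power 0.9 need Φ(δ − z_{0.005}) = 0.9, so δ = z_{0.005} + z_{0.10} = 2.576 + 1.282 = 3.857.
(For δ > 0 the lower-tail rejection region contributes negligibly to power, so the one-term inversion is standard.)
δ = d·√n ⇒ n = (δ/d)² = (3.857 / 0.5085)² = 57.55.
Round up to the next whole unit.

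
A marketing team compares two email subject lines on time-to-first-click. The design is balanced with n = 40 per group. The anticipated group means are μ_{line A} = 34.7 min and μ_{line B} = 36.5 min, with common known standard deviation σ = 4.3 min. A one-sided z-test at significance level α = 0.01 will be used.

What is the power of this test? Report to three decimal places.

Power ≈ 0.325

Standardized effect: d = |μ_{line A} − μ_{line B}| / σ = |34.7 − 36.5| / 4.3 = 0.4186
Noncentrality parameter: δ = d·√(n/2) = 0.4186 × √(40/2) = 1.8721
One-sided α = 0.01 → critical value z_{0.01} = 2.326.
Power = P(Z > 2.326 − δ) = Φ(-0.454) = 0.3248.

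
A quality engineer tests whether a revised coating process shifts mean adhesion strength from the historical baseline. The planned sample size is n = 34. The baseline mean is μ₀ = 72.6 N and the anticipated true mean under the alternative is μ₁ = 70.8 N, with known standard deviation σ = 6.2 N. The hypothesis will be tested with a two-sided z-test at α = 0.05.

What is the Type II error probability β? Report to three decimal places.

Standardized effect: d = |μ₁ − μ₀| / σ = |70.8 − 72.6| / 6.2 = 0.2903
Noncentrality parameter: δ = d·√n = 0.2903 × √34 = 1.6929
Two-sided α = 0.05 → critical value z_{0.025} = 1.960.
Power = Φ(δ − 1.960) + Φ(−δ − 1.960) = Φ(-0.267) + Φ(-3.653) = 0.3947 + 0.0001 = 0.3948.
Type II error: β = 1 − power = 1 − 0.3948 = 0.6052.

β ≈ 0.605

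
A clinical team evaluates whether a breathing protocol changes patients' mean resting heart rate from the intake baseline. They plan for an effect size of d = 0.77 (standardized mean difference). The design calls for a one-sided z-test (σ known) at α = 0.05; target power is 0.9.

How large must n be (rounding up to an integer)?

For power 0.9 need Φ(δ − z_{0.05}) = 0.9, so δ = z_{0.05} + z_{0.10} = 1.645 + 1.282 = 2.926.
δ = d·√n ⇒ n = (δ/d)² = (2.926 / 0.77)² = 14.44.
Rounding up, n = 15.

n = 15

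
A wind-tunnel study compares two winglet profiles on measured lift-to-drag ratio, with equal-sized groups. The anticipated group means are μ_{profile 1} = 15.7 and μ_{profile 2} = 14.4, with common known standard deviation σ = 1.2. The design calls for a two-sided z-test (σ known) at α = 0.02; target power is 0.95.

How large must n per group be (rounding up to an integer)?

n = 27 per group

Standardized effect: d = |μ_{profile 1} − μ_{profile 2}| / σ = |15.7 − 14.4| / 1.2 = 1.0833
For power 0.95 need Φ(δ − z_{0.01}) = 0.95, so δ = z_{0.01} + z_{0.05} = 2.326 + 1.645 = 3.971.
(For δ > 0 the lower-tail rejection region contributes negligibly to power, so the one-term inversion is standard.)
δ = d·√(n/2) ⇒ n = 2(δ/d)² = 2 × (3.971 / 1.0833)² = 26.88.
Round up to the next whole unit.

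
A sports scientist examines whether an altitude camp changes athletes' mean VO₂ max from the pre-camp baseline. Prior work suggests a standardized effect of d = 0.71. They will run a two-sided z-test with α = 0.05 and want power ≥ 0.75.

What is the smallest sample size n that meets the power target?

For power 0.75 need Φ(δ − z_{0.025}) = 0.75, so δ = z_{0.025} + z_{0.25} = 1.960 + 0.674 = 2.634.
(For δ > 0 the lower-tail rejection region contributes negligibly to power, so the one-term inversion is standard.)
δ = d·√n ⇒ n = (δ/d)² = (2.634 / 0.71)² = 13.77.
Rounding up, n = 14.

n = 14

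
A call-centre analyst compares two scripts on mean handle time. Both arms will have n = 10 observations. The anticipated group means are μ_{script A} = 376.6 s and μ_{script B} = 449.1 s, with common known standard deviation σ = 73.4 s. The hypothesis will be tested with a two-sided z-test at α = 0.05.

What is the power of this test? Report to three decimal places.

Power ≈ 0.598

Standardized effect: d = |μ_{script A} − μ_{script B}| / σ = |376.6 − 449.1| / 73.4 = 0.9877
Noncentrality parameter: δ = d·√(n/2) = 0.9877 × √(10/2) = 2.2087
Two-sided α = 0.05 → critical value z_{0.025} = 1.960.
Power = Φ(δ − 1.960) + Φ(−δ − 1.960) = Φ(0.249) + Φ(-4.169) = 0.5982 + 0.0000 = 0.5982.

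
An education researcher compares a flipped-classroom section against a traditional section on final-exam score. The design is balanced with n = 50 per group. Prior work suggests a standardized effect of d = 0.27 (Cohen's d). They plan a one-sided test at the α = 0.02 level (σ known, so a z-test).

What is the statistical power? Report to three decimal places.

Noncentrality parameter: δ = d·√(n/2) = 0.27 × √(50/2) = 1.3500
Critical value for a one-sided test at α = 0.02: z_α = 2.054.
Power = P(Z > 2.054 − δ) = Φ(-0.704) = 0.2408.

Power ≈ 0.241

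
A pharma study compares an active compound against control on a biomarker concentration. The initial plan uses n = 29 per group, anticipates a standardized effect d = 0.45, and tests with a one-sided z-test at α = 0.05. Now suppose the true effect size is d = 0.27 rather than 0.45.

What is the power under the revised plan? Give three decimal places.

With d = 0.27: δ = d·√(n/2) = 0.27 × √(29/2) = 1.0281. Critical value z_{0.05} = 1.645.
Revised power = Φ(δ − 1.645) = Φ(-0.617) = 0.2687.

Power ≈ 0.269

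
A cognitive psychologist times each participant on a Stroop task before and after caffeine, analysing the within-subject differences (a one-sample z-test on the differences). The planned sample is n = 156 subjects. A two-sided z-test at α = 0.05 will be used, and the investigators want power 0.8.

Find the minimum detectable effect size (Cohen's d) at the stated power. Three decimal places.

Need Φ(δ − 1.960) = 0.8, so δ = 1.960 + 0.842 = 2.802.
(Lower-tail contribution to power is negligible for δ > 0.)
δ = d·√n ⇒ d = δ/√n = 2.802/√156 = 0.2243.

d ≈ 0.224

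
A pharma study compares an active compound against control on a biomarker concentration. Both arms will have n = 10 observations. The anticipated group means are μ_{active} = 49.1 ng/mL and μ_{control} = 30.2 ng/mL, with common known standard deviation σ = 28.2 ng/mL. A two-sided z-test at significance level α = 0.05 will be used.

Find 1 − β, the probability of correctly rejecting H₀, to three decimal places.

Standardized effect: d = |μ_{active} − μ_{control}| / σ = |49.1 − 30.2| / 28.2 = 0.6702
Noncentrality parameter: δ = d·√(n/2) = 0.6702 × √(10/2) = 1.4986
Two-sided α = 0.05 → critical value z_{0.025} = 1.960.
Power = Φ(δ − 1.960) + Φ(−δ − 1.960) = Φ(-0.461) + Φ(-3.459) = 0.3223 + 0.0003 = 0.3226.

Power ≈ 0.323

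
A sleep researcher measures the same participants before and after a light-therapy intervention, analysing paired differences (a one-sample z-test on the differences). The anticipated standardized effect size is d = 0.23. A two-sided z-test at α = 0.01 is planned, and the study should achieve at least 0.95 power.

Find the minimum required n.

Set Φ(δ − 2.576) = 0.95; then δ − 2.576 = Φ⁻¹(0.95) = 1.645, giving δ = 4.221.
(Ignoring the negligible lower-tail rejection probability gives the usual closed-form inversion.)
δ = d·√n ⇒ n = (δ/d)² = (4.221 / 0.23)² = 336.75.
Rounding up, n = 337.

n = 337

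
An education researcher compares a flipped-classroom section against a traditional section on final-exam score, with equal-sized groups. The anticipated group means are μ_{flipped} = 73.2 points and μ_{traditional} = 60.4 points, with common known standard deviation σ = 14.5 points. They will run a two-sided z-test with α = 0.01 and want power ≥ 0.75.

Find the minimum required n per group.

n = 28 per group

Standardized effect: d = |μ_{flipped} − μ_{traditional}| / σ = |73.2 − 60.4| / 14.5 = 0.8828
For power 0.75 need Φ(δ − z_{0.005}) = 0.75, so δ = z_{0.005} + z_{0.25} = 2.576 + 0.674 = 3.250.
(The Φ(−δ − z_{α/2}) term is vanishingly small for δ > 0 and is dropped in the standard sample-size formula.)
δ = d·√(n/2) ⇒ n = 2(δ/d)² = 2 × (3.250 / 0.8828)² = 27.11.
Rounding up, n = 28 per group.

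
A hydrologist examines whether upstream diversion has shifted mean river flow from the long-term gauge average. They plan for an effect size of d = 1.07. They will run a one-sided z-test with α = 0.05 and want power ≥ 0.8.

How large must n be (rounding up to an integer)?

For power 0.8 need Φ(δ − z_{0.05}) = 0.8, so δ = z_{0.05} + z_{0.20} = 1.645 + 0.842 = 2.486.
δ = d·√n ⇒ n = (δ/d)² = (2.486 / 1.07)² = 5.40.
Rounding up, n = 6.

n = 6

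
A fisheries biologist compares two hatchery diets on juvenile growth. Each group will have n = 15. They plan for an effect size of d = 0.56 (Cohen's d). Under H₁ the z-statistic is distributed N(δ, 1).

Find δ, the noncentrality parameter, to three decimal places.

δ ≈ 1.534

δ = d·√(n/2) = 0.56 × √(15/2) = 1.5336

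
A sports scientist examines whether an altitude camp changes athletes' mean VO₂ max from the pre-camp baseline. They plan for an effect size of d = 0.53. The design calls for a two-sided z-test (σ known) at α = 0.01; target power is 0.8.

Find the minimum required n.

n = 42

For power 0.8 need Φ(δ − z_{0.005}) = 0.8, so δ = z_{0.005} + z_{0.20} = 2.576 + 0.842 = 3.417.
(For δ > 0 the lower-tail rejection region contributes negligibly to power, so the one-term inversion is standard.)
δ = d·√n ⇒ n = (δ/d)² = (3.417 / 0.53)² = 41.58.
Round up to the next whole unit.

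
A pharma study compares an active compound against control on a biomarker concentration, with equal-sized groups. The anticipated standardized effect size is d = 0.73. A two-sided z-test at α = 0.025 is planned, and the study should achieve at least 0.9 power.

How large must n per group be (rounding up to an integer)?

For power 0.9 need Φ(δ − z_{0.0125}) = 0.9, so δ = z_{0.0125} + z_{0.10} = 2.241 + 1.282 = 3.523.
(Ignoring the negligible lower-tail rejection probability gives the usual closed-form inversion.)
δ = d·√(n/2) ⇒ n = 2(δ/d)² = 2 × (3.523 / 0.73)² = 46.58.
Rounding up, n = 47 per group.

n = 47 per group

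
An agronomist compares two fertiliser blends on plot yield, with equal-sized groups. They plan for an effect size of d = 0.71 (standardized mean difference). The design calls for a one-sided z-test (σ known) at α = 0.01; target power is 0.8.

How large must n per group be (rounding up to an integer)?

For power 0.8 need Φ(δ − z_{0.01}) = 0.8, so δ = z_{0.01} + z_{0.20} = 2.326 + 0.842 = 3.168.
δ = d·√(n/2) ⇒ n = 2(δ/d)² = 2 × (3.168 / 0.71)² = 39.82.
Round up to the next whole unit.

n = 40 per group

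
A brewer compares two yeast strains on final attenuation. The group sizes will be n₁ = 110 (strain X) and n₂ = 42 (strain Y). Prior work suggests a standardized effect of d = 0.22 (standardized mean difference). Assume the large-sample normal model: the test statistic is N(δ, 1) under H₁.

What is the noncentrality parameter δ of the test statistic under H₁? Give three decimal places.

δ ≈ 1.213

The noncentrality parameter scales effect size by the design's sample-size factor: δ = d / √(1/n₁ + 1/n₂) = 0.22 / √(1/110 + 1/42) = 1.2129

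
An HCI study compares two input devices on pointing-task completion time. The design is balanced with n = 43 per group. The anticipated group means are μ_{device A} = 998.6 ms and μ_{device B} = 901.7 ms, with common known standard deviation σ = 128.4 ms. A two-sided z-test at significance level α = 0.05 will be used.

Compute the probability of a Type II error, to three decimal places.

β ≈ 0.062

Standardized effect: d = |μ_{device A} − μ_{device B}| / σ = |998.6 − 901.7| / 128.4 = 0.7547
Noncentrality parameter: δ = d·√(n/2) = 0.7547 × √(43/2) = 3.4993
Two-sided α = 0.05 → critical value z_{0.025} = 1.960.
Power = Φ(δ − 1.960) + Φ(−δ − 1.960) = Φ(1.539) + Φ(-5.459) = 0.9381 + 0.0000 = 0.9381.
Type II error: β = 1 − power = 1 − 0.9381 = 0.0619.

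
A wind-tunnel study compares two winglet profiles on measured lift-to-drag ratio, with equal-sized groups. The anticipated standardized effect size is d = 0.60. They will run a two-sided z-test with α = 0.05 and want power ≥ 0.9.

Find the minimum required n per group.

n = 59 per group

For power 0.9 need Φ(δ − z_{0.025}) = 0.9, so δ = z_{0.025} + z_{0.10} = 1.960 + 1.282 = 3.242.
(The Φ(−δ − z_{α/2}) term is vanishingly small for δ > 0 and is dropped in the standard sample-size formula.)
δ = d·√(n/2) ⇒ n = 2(δ/d)² = 2 × (3.242 / 0.60)² = 58.37.
Rounding up, n = 59 per group.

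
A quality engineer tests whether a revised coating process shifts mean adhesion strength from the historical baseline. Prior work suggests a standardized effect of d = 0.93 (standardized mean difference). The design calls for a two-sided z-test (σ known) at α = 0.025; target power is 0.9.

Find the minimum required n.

n = 15

Set Φ(δ − 2.241) = 0.9; then δ − 2.241 = Φ⁻¹(0.9) = 1.282, giving δ = 3.523.
(The Φ(−δ − z_{α/2}) term is vanishingly small for δ > 0 and is dropped in the standard sample-size formula.)
δ = d·√n ⇒ n = (δ/d)² = (3.523 / 0.93)² = 14.35.
Round up to the next whole unit.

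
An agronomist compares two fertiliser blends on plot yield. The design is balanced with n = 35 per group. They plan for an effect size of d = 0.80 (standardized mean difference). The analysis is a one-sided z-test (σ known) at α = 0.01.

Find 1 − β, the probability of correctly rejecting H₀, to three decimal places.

Power ≈ 0.846

Noncentrality parameter: δ = d·√(n/2) = 0.80 × √(35/2) = 3.3466
One-sided α = 0.01 → critical value z_{0.01} = 2.326.
Power = P(Z > 2.326 − δ) = Φ(1.020) = 0.8462.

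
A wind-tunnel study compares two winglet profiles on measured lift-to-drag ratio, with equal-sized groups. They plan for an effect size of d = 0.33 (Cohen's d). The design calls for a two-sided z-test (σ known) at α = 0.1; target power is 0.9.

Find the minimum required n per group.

n = 158 per group

Set Φ(δ − 1.645) = 0.9; then δ − 1.645 = Φ⁻¹(0.9) = 1.282, giving δ = 2.926.
(For δ > 0 the lower-tail rejection region contributes negligibly to power, so the one-term inversion is standard.)
δ = d·√(n/2) ⇒ n = 2(δ/d)² = 2 × (2.926 / 0.33)² = 157.28.
Rounding up, n = 158 per group.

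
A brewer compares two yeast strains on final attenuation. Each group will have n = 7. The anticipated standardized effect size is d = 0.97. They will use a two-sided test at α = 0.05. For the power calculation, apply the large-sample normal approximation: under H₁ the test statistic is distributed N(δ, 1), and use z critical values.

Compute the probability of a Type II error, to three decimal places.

Noncentrality parameter: δ = d·√(n/2) = 0.97 × √(7/2) = 1.8147
Critical value for a two-sided test at α = 0.05: z_{α/2} = 1.960.
Power = Φ(δ − 1.960) + Φ(−δ − 1.960) = Φ(-0.145) + Φ(-3.775) = 0.4423 + 0.0001 = 0.4423.
Type II error: β = 1 − power = 1 − 0.4423 = 0.5577.

β ≈ 0.558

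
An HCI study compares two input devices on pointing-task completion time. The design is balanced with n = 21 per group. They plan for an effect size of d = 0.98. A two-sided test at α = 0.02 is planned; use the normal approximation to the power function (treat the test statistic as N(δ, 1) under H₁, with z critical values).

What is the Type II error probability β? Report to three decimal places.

β ≈ 0.198

Noncentrality parameter: δ = d·√(n/2) = 0.98 × √(21/2) = 3.1756
Two-sided α = 0.02 → critical value z_{0.01} = 2.326.
Power = Φ(δ − 2.326) + Φ(−δ − 2.326) = Φ(0.849) + Φ(-5.502) = 0.8021 + 0.0000 = 0.8021.
Type II error: β = 1 − power = 1 − 0.8021 = 0.1979.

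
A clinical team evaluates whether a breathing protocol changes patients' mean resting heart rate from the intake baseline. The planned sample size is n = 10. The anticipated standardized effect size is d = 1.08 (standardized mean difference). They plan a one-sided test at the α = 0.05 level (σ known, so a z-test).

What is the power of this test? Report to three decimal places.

Power ≈ 0.962

Noncentrality parameter: δ = d·√n = 1.08 × √10 = 3.4153
Critical value for a one-sided test at α = 0.05: z_α = 1.645.
Power = Φ(δ − 1.645) = Φ(1.770) = 0.9617.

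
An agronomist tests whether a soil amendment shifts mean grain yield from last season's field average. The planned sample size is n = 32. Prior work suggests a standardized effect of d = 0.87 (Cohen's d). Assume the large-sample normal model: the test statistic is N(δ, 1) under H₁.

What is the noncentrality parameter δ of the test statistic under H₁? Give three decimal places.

δ = d·√n = 0.87 × √32 = 4.9215

δ ≈ 4.921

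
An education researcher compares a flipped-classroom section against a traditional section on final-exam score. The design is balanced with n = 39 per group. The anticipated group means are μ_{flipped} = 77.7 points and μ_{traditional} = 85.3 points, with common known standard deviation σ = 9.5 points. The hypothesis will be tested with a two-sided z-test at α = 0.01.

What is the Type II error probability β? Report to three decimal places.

Standardized effect: d = |μ_{flipped} − μ_{traditional}| / σ = |77.7 − 85.3| / 9.5 = 0.8000
Noncentrality parameter: δ = d·√(n/2) = 0.8000 × √(39/2) = 3.5327
Two-sided α = 0.01 → critical value z_{0.005} = 2.576.
Power = Φ(δ − 2.576) + Φ(−δ − 2.576) = Φ(0.957) + Φ(-6.109) = 0.8307 + 0.0000 = 0.8307.
Type II error: β = 1 − power = 1 − 0.8307 = 0.1693.

β ≈ 0.169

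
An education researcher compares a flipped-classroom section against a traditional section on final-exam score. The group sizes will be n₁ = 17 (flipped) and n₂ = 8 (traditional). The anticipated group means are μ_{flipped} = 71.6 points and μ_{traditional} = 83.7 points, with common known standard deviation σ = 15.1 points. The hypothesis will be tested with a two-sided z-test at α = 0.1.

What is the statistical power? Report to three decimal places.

Power ≈ 0.589

Standardized effect: d = |μ_{flipped} − μ_{traditional}| / σ = |71.6 − 83.7| / 15.1 = 0.8013
Noncentrality parameter: δ = d / √(1/n₁ + 1/n₂) = 0.8013 / √(1/17 + 1/8) = 1.8690
Critical value for a two-sided test at α = 0.1: z_{α/2} = 1.645.
Power = Φ(δ − 1.645) + Φ(−δ − 1.645) = Φ(0.224) + Φ(-3.514) = 0.5887 + 0.0002 = 0.5889.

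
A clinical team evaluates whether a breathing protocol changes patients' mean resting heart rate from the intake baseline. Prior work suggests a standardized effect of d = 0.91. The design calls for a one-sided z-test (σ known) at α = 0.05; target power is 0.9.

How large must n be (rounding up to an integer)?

n = 11

For power 0.9 need Φ(δ − z_{0.05}) = 0.9, so δ = z_{0.05} + z_{0.10} = 1.645 + 1.282 = 2.926.
δ = d·√n ⇒ n = (δ/d)² = (2.926 / 0.91)² = 10.34.
Round up to the next whole unit.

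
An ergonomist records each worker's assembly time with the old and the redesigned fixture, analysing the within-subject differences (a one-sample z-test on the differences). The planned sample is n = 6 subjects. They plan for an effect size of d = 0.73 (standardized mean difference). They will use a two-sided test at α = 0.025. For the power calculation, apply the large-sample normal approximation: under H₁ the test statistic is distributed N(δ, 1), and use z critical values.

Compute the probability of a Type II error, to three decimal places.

Noncentrality parameter: δ = d·√n = 0.73 × √6 = 1.7881
Critical value for a two-sided test at α = 0.025: z_{α/2} = 2.241.
Power = Φ(δ − 2.241) + Φ(−δ − 2.241) = Φ(-0.453) + Φ(-4.030) = 0.3252 + 0.0000 = 0.3252.
Type II error: β = 1 − power = 1 − 0.3252 = 0.6748.

β ≈ 0.675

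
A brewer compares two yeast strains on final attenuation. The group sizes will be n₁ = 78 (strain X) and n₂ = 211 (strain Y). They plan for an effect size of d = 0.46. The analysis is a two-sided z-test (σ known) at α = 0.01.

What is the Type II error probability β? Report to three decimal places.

β ≈ 0.185

Noncentrality parameter: δ = d / √(1/n₁ + 1/n₂) = 0.46 / √(1/78 + 1/211) = 3.4713
Critical value for a two-sided test at α = 0.01: z_{α/2} = 2.576.
Power = Φ(δ − 2.576) + Φ(−δ − 2.576) = Φ(0.896) + Φ(-6.047) = 0.8147 + 0.0000 = 0.8147.
Type II error: β = 1 − power = 1 − 0.8147 = 0.1853.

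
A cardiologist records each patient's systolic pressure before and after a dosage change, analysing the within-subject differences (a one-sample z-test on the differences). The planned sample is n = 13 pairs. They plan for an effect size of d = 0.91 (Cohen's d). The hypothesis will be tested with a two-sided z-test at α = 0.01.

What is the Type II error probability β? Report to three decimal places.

β ≈ 0.240

Noncentrality parameter: δ = d·√n = 0.91 × √13 = 3.2811
Two-sided α = 0.01 → critical value z_{0.005} = 2.576.
Power = Φ(δ − 2.576) + Φ(−δ − 2.576) = Φ(0.705) + Φ(-5.857) = 0.7597 + 0.0000 = 0.7597.
Type II error: β = 1 − power = 1 − 0.7597 = 0.2403.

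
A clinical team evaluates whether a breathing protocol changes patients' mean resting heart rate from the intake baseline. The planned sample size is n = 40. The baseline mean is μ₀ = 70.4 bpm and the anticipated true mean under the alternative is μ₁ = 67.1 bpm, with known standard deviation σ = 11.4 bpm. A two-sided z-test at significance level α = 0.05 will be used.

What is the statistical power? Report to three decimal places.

Power ≈ 0.449

Standardized effect: d = |μ₁ − μ₀| / σ = |67.1 − 70.4| / 11.4 = 0.2895
Noncentrality parameter: δ = d·√n = 0.2895 × √40 = 1.8308
Two-sided α = 0.05 → critical value z_{0.025} = 1.960.
Power = Φ(δ − 1.960) + Φ(−δ − 1.960) = Φ(-0.129) + Φ(-3.791) = 0.4486 + 0.0001 = 0.4487.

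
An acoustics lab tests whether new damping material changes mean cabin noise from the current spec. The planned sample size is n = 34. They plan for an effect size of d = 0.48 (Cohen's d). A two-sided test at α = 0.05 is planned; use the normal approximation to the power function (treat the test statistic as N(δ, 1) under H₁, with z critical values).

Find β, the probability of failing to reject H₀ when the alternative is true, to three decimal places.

Noncentrality parameter: δ = d·√n = 0.48 × √34 = 2.7989
Critical value for a two-sided test at α = 0.05: z_{α/2} = 1.960.
Power = Φ(δ − 1.960) + Φ(−δ − 1.960) = Φ(0.839) + Φ(-4.759) = 0.7992 + 0.0000 = 0.7992.
Type II error: β = 1 − power = 1 − 0.7992 = 0.2008.

β ≈ 0.201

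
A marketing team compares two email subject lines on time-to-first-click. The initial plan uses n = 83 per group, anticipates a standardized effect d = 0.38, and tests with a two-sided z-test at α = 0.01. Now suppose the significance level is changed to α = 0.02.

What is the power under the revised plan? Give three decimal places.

Power ≈ 0.548

δ = d·√(n/2) = 0.38 × √(83/2) = 2.4480 (unchanged). New critical value: z_{0.01} = 2.326.
Revised power = Φ(δ − 2.326) + Φ(−δ − 2.326) = Φ(0.122) + Φ(-4.774) = 0.5484 + 0.0000 = 0.5484.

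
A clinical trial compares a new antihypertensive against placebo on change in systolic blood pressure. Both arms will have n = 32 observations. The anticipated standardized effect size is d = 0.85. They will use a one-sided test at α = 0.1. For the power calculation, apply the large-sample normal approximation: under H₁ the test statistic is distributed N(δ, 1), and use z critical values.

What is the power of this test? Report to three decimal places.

Noncentrality parameter: δ = d·√(n/2) = 0.85 × √(32/2) = 3.4000
One-sided α = 0.1 → critical value z_{0.1} = 1.282.
Power = Φ(δ − 1.282) = Φ(2.118) = 0.9829.

Power ≈ 0.983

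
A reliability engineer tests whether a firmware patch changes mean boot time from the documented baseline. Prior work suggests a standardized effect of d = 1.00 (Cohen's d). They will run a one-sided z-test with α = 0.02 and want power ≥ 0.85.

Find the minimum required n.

For power 0.85 need Φ(δ − z_{0.02}) = 0.85, so δ = z_{0.02} + z_{0.15} = 2.054 + 1.036 = 3.090.
δ = d·√n ⇒ n = (δ/d)² = (3.090 / 1.00)² = 9.55.
Round up to the next whole unit.

n = 10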